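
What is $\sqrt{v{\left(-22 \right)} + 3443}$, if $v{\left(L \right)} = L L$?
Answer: $\sqrt{3927} \approx 62.666$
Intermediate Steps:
$v{\left(L \right)} = L^{2}$
$\sqrt{v{\left(-22 \right)} + 3443} = \sqrt{\left(-22\right)^{2} + 3443} = \sqrt{484 + 3443} = \sqrt{3927}$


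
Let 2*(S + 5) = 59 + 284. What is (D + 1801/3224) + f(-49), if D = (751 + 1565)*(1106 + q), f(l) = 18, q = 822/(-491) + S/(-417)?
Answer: 562565668723649/220034776 ≈ 2.5567e+6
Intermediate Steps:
S = 333/2 (S = -5 + (59 + 284)/2 = -5 + (½)*343 = -5 + 343/2 = 333/2 ≈ 166.50)
q = -283017/136498 (q = 822/(-491) + (333/2)/(-417) = 822*(-1/491) + (333/2)*(-1/417) = -822/491 - 111/278 = -283017/136498 ≈ -2.0734)
D = 174491806818/68249 (D = (751 + 1565)*(1106 - 283017/136498) = 2316*(150683771/136498) = 174491806818/68249 ≈ 2.5567e+6)
(D + 1801/3224) + f(-49) = (174491806818/68249 + 1801/3224) + 18 = 562561708097681/220034776 + 18 = 562565668723649/220034776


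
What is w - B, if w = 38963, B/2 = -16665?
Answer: 72293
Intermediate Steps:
B = -33330 (B = 2*(-16665) = -33330)
w - B = 38963 - 1*(-33330) = 38963 + 33330 = 72293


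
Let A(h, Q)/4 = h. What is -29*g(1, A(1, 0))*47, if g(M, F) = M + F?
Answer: -6815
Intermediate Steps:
A(h, Q) = 4*h
g(M, F) = F + M
-29*g(1, A(1, 0))*47 = -29*(4*1 + 1)*47 = -29*(4 + 1)*47 = -29*5*47 = -145*47 = -6815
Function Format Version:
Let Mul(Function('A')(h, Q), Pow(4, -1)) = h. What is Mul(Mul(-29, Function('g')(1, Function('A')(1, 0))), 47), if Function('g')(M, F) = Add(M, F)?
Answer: -6815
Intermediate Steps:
Function('A')(h, Q) = Mul(4, h)
Function('g')(M, F) = Add(F, M)
Mul(Mul(-29, Function('g')(1, Function('A')(1, 0))), 47) = Mul(Mul(-29, Add(Mul(4, 1), 1)), 47) = Mul(Mul(-29, Add(4, 1)), 47) = Mul(Mul(-29, 5), 47) = Mul(-145, 47) = -6815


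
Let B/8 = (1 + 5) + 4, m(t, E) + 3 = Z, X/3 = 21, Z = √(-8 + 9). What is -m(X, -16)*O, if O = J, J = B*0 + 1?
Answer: 2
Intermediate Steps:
Z = 1 (Z = √1 = 1)
X = 63 (X = 3*21 = 63)
m(t, E) = -2 (m(t, E) = -3 + 1 = -2)
B = 80 (B = 8*((1 + 5) + 4) = 8*(6 + 4) = 8*10 = 80)
J = 1 (J = 80*0 + 1 = 0 + 1 = 1)
O = 1
-m(X, -16)*O = -(-2) = -1*(-2) = 2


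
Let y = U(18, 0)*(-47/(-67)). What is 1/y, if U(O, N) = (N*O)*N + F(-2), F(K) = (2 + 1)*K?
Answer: -67/282 ≈ -0.23759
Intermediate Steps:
F(K) = 3*K
U(O, N) = -6 + O*N**2 (U(O, N) = (N*O)*N + 3*(-2) = O*N**2 - 6 = -6 + O*N**2)
y = -282/67 (y = (-6 + 18*0**2)*(-47/(-67)) = (-6 + 18*0)*(-47*(-1/67)) = (-6 + 0)*(47/67) = -6*47/67 = -282/67 ≈ -4.2090)
1/y = 1/(-282/67) = -67/282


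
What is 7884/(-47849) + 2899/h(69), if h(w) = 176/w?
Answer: 9569895735/8421424 ≈ 1136.4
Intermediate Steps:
7884/(-47849) + 2899/h(69) = 7884/(-47849) + 2899/((176/69)) = 7884*(-1/47849) + 2899/((176*(1/69))) = -7884/47849 + 2899/(176/69) = -7884/47849 + 2899*(69/176) = -7884/47849 + 200031/176 = 9569895735/8421424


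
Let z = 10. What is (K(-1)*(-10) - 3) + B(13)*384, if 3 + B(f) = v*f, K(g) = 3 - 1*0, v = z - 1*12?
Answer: -11169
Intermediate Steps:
v = -2 (v = 10 - 1*12 = 10 - 12 = -2)
K(g) = 3 (K(g) = 3 + 0 = 3)
B(f) = -3 - 2*f
(K(-1)*(-10) - 3) + B(13)*384 = (3*(-10) - 3) + (-3 - 2*13)*384 = (-30 - 3) + (-3 - 26)*384 = -33 - 29*384 = -33 - 11136 = -11169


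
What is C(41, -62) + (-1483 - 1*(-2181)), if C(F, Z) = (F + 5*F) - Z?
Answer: 1006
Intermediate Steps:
C(F, Z) = -Z + 6*F (C(F, Z) = 6*F - Z = -Z + 6*F)
C(41, -62) + (-1483 - 1*(-2181)) = (-1*(-62) + 6*41) + (-1483 - 1*(-2181)) = (62 + 246) + (-1483 + 2181) = 308 + 698 = 1006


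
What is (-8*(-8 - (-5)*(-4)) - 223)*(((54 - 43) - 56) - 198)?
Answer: -243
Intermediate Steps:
(-8*(-8 - (-5)*(-4)) - 223)*(((54 - 43) - 56) - 198) = (-8*(-8 - 5*4) - 223)*((11 - 56) - 198) = (-8*(-8 - 20) - 223)*(-45 - 198) = (-8*(-28) - 223)*(-243) = (224 - 223)*(-243) = 1*(-243) = -243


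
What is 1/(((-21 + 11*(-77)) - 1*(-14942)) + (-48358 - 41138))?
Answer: -1/75422 ≈ -1.3259e-5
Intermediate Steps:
1/(((-21 + 11*(-77)) - 1*(-14942)) + (-48358 - 41138)) = 1/(((-21 - 847) + 14942) - 89496) = 1/((-868 + 14942) - 89496) = 1/(14074 - 89496) = 1/(-75422) = -1/75422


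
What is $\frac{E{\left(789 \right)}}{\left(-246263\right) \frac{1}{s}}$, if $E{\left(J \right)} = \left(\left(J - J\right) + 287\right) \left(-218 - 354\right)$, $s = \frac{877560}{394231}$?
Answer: $\frac{144063759840}{97084508753} \approx 1.4839$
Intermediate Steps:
$s = \frac{877560}{394231}$ ($s = 877560 \cdot \frac{1}{394231} = \frac{877560}{394231} \approx 2.226$)
$E{\left(J \right)} = -164164$ ($E{\left(J \right)} = \left(0 + 287\right) \left(-572\right) = 287 \left(-572\right) = -164164$)
$\frac{E{\left(789 \right)}}{\left(-246263\right) \frac{1}{s}} = - \frac{164164}{\left(-246263\right) \frac{1}{\frac{877560}{394231}}} = - \frac{164164}{\left(-246263\right) \frac{394231}{877560}} = - \frac{164164}{- \frac{97084508753}{877560}} = \left(-164164\right) \left(- \frac{877560}{97084508753}\right) = \frac{144063759840}{97084508753}$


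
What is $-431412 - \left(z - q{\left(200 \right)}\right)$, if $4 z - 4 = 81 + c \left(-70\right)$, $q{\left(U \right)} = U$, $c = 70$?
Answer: $- \frac{1720033}{4} \approx -4.3001 \cdot 10^{5}$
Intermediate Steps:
$z = - \frac{4815}{4}$ ($z = 1 + \frac{81 + 70 \left(-70\right)}{4} = 1 + \frac{81 - 4900}{4} = 1 + \frac{1}{4} \left(-4819\right) = 1 - \frac{4819}{4} = - \frac{4815}{4} \approx -1203.8$)
$-431412 - \left(z - q{\left(200 \right)}\right) = -431412 + \left(200 - - \frac{4815}{4}\right) = -431412 + \left(200 + \frac{4815}{4}\right) = -431412 + \frac{5615}{4} = - \frac{1720033}{4}$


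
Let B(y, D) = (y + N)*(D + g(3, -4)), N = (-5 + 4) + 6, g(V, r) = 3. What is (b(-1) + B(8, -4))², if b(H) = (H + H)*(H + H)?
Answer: 81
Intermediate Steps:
N = 5 (N = -1 + 6 = 5)
B(y, D) = (3 + D)*(5 + y) (B(y, D) = (y + 5)*(D + 3) = (5 + y)*(3 + D) = (3 + D)*(5 + y))
b(H) = 4*H² (b(H) = (2*H)*(2*H) = 4*H²)
(b(-1) + B(8, -4))² = (4*(-1)² + (15 + 3*8 + 5*(-4) - 4*8))² = (4*1 + (15 + 24 - 20 - 32))² = (4 - 13)² = (-9)² = 81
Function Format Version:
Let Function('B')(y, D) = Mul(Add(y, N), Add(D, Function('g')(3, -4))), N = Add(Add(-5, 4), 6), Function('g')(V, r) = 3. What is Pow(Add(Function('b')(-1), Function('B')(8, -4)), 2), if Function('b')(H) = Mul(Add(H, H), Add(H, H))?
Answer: 81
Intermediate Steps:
N = 5 (N = Add(-1, 6) = 5)
Function('B')(y, D) = Mul(Add(3, D), Add(5, y)) (Function('B')(y, D) = Mul(Add(y, 5), Add(D, 3)) = Mul(Add(5, y), Add(3, D)) = Mul(Add(3, D), Add(5, y)))
Function('b')(H) = Mul(4, Pow(H, 2)) (Function('b')(H) = Mul(Mul(2, H), Mul(2, H)) = Mul(4, Pow(H, 2)))
Pow(Add(Function('b')(-1), Function('B')(8, -4)), 2) = Pow(Add(Mul(4, Pow(-1, 2)), Add(15, Mul(3, 8), Mul(5, -4), Mul(-4, 8))), 2) = Pow(Add(Mul(4, 1), Add(15, 24, -20, -32)), 2) = Pow(Add(4, -13), 2) = Pow(-9, 2) = 81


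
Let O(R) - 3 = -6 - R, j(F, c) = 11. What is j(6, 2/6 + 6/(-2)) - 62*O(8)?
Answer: 693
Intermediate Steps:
O(R) = -3 - R (O(R) = 3 + (-6 - R) = -3 - R)
j(6, 2/6 + 6/(-2)) - 62*O(8) = 11 - 62*(-3 - 1*8) = 11 - 62*(-3 - 8) = 11 - 62*(-11) = 11 + 682 = 693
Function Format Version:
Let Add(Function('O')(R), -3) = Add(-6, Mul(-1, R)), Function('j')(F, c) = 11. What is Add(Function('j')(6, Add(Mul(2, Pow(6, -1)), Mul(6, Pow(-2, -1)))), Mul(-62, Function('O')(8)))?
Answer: 693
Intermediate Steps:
Function('O')(R) = Add(-3, Mul(-1, R)) (Function('O')(R) = Add(3, Add(-6, Mul(-1, R))) = Add(-3, Mul(-1, R)))
Add(Function('j')(6, Add(Mul(2, Pow(6, -1)), Mul(6, Pow(-2, -1)))), Mul(-62, Function('O')(8))) = Add(11, Mul(-62, Add(-3, Mul(-1, 8)))) = Add(11, Mul(-62, Add(-3, -8))) = Add(11, Mul(-62, -11)) = Add(11, 682) = 693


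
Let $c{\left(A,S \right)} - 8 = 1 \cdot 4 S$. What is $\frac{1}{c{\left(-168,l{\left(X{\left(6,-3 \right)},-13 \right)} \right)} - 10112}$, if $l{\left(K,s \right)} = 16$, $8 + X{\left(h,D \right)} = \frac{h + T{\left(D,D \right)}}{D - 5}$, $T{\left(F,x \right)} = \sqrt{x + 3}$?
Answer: $- \frac{1}{10040} \approx -9.9602 \cdot 10^{-5}$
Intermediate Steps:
$T{\left(F,x \right)} = \sqrt{3 + x}$
$X{\left(h,D \right)} = -8 + \frac{h + \sqrt{3 + D}}{-5 + D}$ ($X{\left(h,D \right)} = -8 + \frac{h + \sqrt{3 + D}}{D - 5} = -8 + \frac{h + \sqrt{3 + D}}{-5 + D}$)
$c{\left(A,S \right)} = 8 + 4 S$ ($c{\left(A,S \right)} = 8 + 1 \cdot 4 S = 8 + 4 S$)
$\frac{1}{c{\left(-168,l{\left(X{\left(6,-3 \right)},-13 \right)} \right)} - 10112} = \frac{1}{\left(8 + 4 \cdot 16\right) - 10112} = \frac{1}{\left(8 + 64\right) - 10112} = \frac{1}{72 - 10112} = \frac{1}{-10040} = - \frac{1}{10040}$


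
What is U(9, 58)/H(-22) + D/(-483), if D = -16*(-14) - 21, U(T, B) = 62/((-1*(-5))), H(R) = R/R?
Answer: 4133/345 ≈ 11.980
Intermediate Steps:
H(R) = 1
U(T, B) = 62/5
D = 203 (D = 224 - 21 = 203)
U(9, 58)/H(-22) + D/(-483) = (62/5)/1 + 203/(-483) = (62/5)*1 + 203*(-1/483) = 62/5 - 29/69 = 4133/345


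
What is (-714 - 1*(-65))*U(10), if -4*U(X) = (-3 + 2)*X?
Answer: -3245/2 ≈ -1622.5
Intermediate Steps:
U(X) = X/4 (U(X) = -(-3 + 2)*X/4 = -(-1)*X/4 = X/4)
(-714 - 1*(-65))*U(10) = (-714 - 1*(-65))*((¼)*10) = (-714 + 65)*(5/2) = -649*5/2 = -3245/2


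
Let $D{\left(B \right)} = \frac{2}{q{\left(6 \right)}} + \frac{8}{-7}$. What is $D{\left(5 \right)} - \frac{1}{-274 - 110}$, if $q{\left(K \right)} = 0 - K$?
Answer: $- \frac{3961}{2688} \approx -1.4736$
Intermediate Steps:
$q{\left(K \right)} = - K$
$D{\left(B \right)} = - \frac{31}{21}$ ($D{\left(B \right)} = \frac{2}{\left(-1\right) 6} + \frac{8}{-7} = \frac{2}{-6} + 8 \left(- \frac{1}{7}\right) = 2 \left(- \frac{1}{6}\right) - \frac{8}{7} = - \frac{1}{3} - \frac{8}{7} = - \frac{31}{21}$)
$D{\left(5 \right)} - \frac{1}{-274 - 110} = - \frac{31}{21} - \frac{1}{-274 - 110} = - \frac{31}{21} - \frac{1}{-384} = - \frac{31}{21} - - \frac{1}{384} = - \frac{31}{21} + \frac{1}{384} = - \frac{3961}{2688}$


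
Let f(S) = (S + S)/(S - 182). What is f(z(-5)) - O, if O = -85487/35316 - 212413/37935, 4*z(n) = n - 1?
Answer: 146343689993/18210165660 ≈ 8.0364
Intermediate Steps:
z(n) = -¼ + n/4 (z(n) = (n - 1)/4 = (-1 + n)/4 = -¼ + n/4)
O = -397945439/49618980 (O = -85487*1/35316 - 212413*1/37935 = -85487/35316 - 212413/37935 = -397945439/49618980 ≈ -8.0200)
f(S) = 2*S/(-182 + S) (f(S) = (2*S)/(-182 + S) = 2*S/(-182 + S))
f(z(-5)) - O = 2*(-¼ + (¼)*(-5))/(-182 + (-¼ + (¼)*(-5))) - 1*(-397945439/49618980) = 2*(-¼ - 5/4)/(-182 + (-¼ - 5/4)) + 397945439/49618980 = 2*(-3/2)/(-182 - 3/2) + 397945439/49618980 = 2*(-3/2)/(-367/2) + 397945439/49618980 = 2*(-3/2)*(-2/367) + 397945439/49618980 = 6/367 + 397945439/49618980 = 146343689993/18210165660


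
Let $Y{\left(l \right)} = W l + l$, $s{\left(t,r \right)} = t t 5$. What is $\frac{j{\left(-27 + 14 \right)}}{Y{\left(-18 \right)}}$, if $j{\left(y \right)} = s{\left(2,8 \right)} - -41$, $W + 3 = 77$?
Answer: $- \frac{61}{1350} \approx -0.045185$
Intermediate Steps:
$s{\left(t,r \right)} = 5 t^{2}$ ($s{\left(t,r \right)} = t^{2} \cdot 5 = 5 t^{2}$)
$W = 74$ ($W = -3 + 77 = 74$)
$j{\left(y \right)} = 61$ ($j{\left(y \right)} = 5 \cdot 2^{2} - -41 = 5 \cdot 4 + 41 = 20 + 41 = 61$)
$Y{\left(l \right)} = 75 l$ ($Y{\left(l \right)} = 74 l + l = 75 l$)
$\frac{j{\left(-27 + 14 \right)}}{Y{\left(-18 \right)}} = \frac{61}{75 \left(-18\right)} = \frac{61}{-1350} = 61 \left(- \frac{1}{1350}\right) = - \frac{61}{1350}$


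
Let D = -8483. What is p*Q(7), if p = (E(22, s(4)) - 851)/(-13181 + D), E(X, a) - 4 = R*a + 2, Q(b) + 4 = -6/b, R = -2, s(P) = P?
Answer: -14501/75824 ≈ -0.19125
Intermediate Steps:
Q(b) = -4 - 6/b
E(X, a) = 6 - 2*a (E(X, a) = 4 + (-2*a + 2) = 4 + (2 - 2*a) = 6 - 2*a)
p = 853/21664 (p = ((6 - 2*4) - 851)/(-13181 - 8483) = ((6 - 8) - 851)/(-21664) = (-2 - 851)*(-1/21664) = -853*(-1/21664) = 853/21664 ≈ 0.039374)
p*Q(7) = 853*(-4 - 6/7)/21664 = (853/21664)*(-34/7) = -14501/75824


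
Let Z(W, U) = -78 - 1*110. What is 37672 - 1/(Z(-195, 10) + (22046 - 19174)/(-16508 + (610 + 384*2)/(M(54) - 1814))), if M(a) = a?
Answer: 102985483328593/2733740412 ≈ 37672.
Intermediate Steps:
Z(W, U) = -188 (Z(W, U) = -78 - 110 = -188)
37672 - 1/(Z(-195, 10) + (22046 - 19174)/(-16508 + (610 + 384*2)/(M(54) - 1814))) = 37672 - 1/(-188 + (22046 - 19174)/(-16508 + (610 + 384*2)/(54 - 1814))) = 37672 - 1/(-188 + 2872/(-16508 + (610 + 768)/(-1760))) = 37672 - 1/(-188 + 2872/(-16508 + 1378*(-1/1760))) = 37672 - 1/(-188 + 2872/(-16508 - 689/880)) = 37672 - 1/(-188 + 2872/(-14527729/880)) = 37672 - 1/(-188 + 2872*(-880/14527729)) = 37672 - 1/(-188 - 2527360/14527729) = 37672 - 1/(-2733740412/14527729) = 37672 - 1*(-14527729/2733740412) = 37672 + 14527729/2733740412 = 102985483328593/2733740412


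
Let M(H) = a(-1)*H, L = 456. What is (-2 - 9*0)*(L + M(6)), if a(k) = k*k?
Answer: -924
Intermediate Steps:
a(k) = k**2
M(H) = H (M(H) = (-1)**2*H = 1*H = H)
(-2 - 9*0)*(L + M(6)) = (-2 - 9*0)*(456 + 6) = (-2 + 0)*462 = -2*462 = -924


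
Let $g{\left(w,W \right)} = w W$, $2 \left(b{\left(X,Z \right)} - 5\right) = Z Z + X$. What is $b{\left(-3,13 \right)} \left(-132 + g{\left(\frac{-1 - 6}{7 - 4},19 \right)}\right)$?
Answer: $- \frac{46552}{3} \approx -15517.0$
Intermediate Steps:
$b{\left(X,Z \right)} = 5 + \frac{X}{2} + \frac{Z^{2}}{2}$ ($b{\left(X,Z \right)} = 5 + \frac{Z Z + X}{2} = 5 + \frac{Z^{2} + X}{2} = 5 + \frac{X + Z^{2}}{2} = 5 + \left(\frac{X}{2} + \frac{Z^{2}}{2}\right) = 5 + \frac{X}{2} + \frac{Z^{2}}{2}$)
$g{\left(w,W \right)} = W w$
$b{\left(-3,13 \right)} \left(-132 + g{\left(\frac{-1 - 6}{7 - 4},19 \right)}\right) = \left(5 + \frac{1}{2} \left(-3\right) + \frac{13^{2}}{2}\right) \left(-132 + 19 \frac{-1 - 6}{7 - 4}\right) = \left(5 - \frac{3}{2} + \frac{1}{2} \cdot 169\right) \left(-132 + 19 \left(- \frac{7}{3}\right)\right) = \left(5 - \frac{3}{2} + \frac{169}{2}\right) \left(-132 + 19 \left(\left(-7\right) \frac{1}{3}\right)\right) = 88 \left(-132 + 19 \left(- \frac{7}{3}\right)\right) = 88 \left(-132 - \frac{133}{3}\right) = 88 \left(- \frac{529}{3}\right) = - \frac{46552}{3}$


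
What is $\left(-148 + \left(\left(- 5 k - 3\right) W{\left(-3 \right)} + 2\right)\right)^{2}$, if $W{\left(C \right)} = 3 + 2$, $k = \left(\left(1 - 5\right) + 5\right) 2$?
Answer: $44521$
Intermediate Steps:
$k = 2$ ($k = \left(-4 + 5\right) 2 = 1 \cdot 2 = 2$)
$W{\left(C \right)} = 5$
$\left(-148 + \left(\left(- 5 k - 3\right) W{\left(-3 \right)} + 2\right)\right)^{2} = \left(-148 + \left(\left(\left(-5\right) 2 - 3\right) 5 + 2\right)\right)^{2} = \left(-148 + \left(\left(-10 - 3\right) 5 + 2\right)\right)^{2} = \left(-148 + \left(\left(-13\right) 5 + 2\right)\right)^{2} = \left(-148 + \left(-65 + 2\right)\right)^{2} = \left(-148 - 63\right)^{2} = \left(-211\right)^{2} = 44521$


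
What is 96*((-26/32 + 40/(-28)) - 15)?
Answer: -11586/7 ≈ -1655.1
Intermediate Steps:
96*((-26/32 + 40/(-28)) - 15) = 96*((-26*1/32 + 40*(-1/28)) - 15) = 96*((-13/16 - 10/7) - 15) = 96*(-251/112 - 15) = 96*(-1931/112) = -11586/7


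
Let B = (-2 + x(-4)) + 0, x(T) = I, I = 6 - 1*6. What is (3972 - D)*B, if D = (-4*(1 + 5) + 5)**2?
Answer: -7222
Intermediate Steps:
D = 361 (D = (-4*6 + 5)**2 = (-24 + 5)**2 = (-19)**2 = 361)
I = 0 (I = 6 - 6 = 0)
x(T) = 0
B = -2 (B = (-2 + 0) + 0 = -2 + 0 = -2)
(3972 - D)*B = (3972 - 1*361)*(-2) = (3972 - 361)*(-2) = 3611*(-2) = -7222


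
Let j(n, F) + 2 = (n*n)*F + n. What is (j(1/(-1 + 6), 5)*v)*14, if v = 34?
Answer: -3808/5 ≈ -761.60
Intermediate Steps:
j(n, F) = -2 + n + F*n² (j(n, F) = -2 + ((n*n)*F + n) = -2 + (n²*F + n) = -2 + (F*n² + n) = -2 + (n + F*n²) = -2 + n + F*n²)
(j(1/(-1 + 6), 5)*v)*14 = ((-2 + 1/(-1 + 6) + 5*(1/(-1 + 6))²)*34)*14 = ((-2 + 1/5 + 5*(1/5)²)*34)*14 = ((-2 + ⅕ + 5*(⅕)²)*34)*14 = ((-2 + ⅕ + 5*(1/25))*34)*14 = ((-2 + ⅕ + ⅕)*34)*14 = -8/5*34*14 = -272/5*14 = -3808/5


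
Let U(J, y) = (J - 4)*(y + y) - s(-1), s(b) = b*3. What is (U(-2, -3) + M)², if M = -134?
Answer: 9025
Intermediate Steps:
s(b) = 3*b
U(J, y) = 3 + 2*y*(-4 + J) (U(J, y) = (J - 4)*(y + y) - 3*(-1) = (-4 + J)*(2*y) - 1*(-3) = 2*y*(-4 + J) + 3 = 3 + 2*y*(-4 + J))
(U(-2, -3) + M)² = ((3 - 8*(-3) + 2*(-2)*(-3)) - 134)² = ((3 + 24 + 12) - 134)² = (39 - 134)² = (-95)² = 9025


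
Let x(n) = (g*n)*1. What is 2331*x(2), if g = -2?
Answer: -9324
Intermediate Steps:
x(n) = -2*n (x(n) = -2*n*1 = -2*n)
2331*x(2) = 2331*(-2*2) = 2331*(-4) = -9324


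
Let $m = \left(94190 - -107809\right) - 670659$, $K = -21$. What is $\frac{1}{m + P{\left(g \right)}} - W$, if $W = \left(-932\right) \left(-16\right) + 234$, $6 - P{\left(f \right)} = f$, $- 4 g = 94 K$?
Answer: $- \frac{14211416072}{938295} \approx -15146.0$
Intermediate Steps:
$g = \frac{987}{2}$ ($g = - \frac{94 \left(-21\right)}{4} = \left(- \frac{1}{4}\right) \left(-1974\right) = \frac{987}{2} \approx 493.5$)
$P{\left(f \right)} = 6 - f$
$m = -468660$ ($m = \left(94190 + 107809\right) - 670659 = 201999 - 670659 = -468660$)
$W = 15146$ ($W = 14912 + 234 = 15146$)
$\frac{1}{m + P{\left(g \right)}} - W = \frac{1}{-468660 + \left(6 - \frac{987}{2}\right)} - 15146 = \frac{1}{-468660 - \frac{975}{2}} - 15146 = \frac{1}{- \frac{938295}{2}} - 15146 = - \frac{2}{938295} - 15146 = - \frac{14211416072}{938295}$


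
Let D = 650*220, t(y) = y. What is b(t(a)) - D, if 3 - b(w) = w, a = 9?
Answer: -143006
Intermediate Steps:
b(w) = 3 - w
D = 143000
b(t(a)) - D = (3 - 1*9) - 1*143000 = (3 - 9) - 143000 = -6 - 143000 = -143006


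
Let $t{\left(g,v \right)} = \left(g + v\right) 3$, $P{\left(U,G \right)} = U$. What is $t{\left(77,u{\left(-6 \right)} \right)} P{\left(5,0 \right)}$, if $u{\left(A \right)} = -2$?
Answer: $1125$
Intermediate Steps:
$t{\left(g,v \right)} = 3 g + 3 v$
$t{\left(77,u{\left(-6 \right)} \right)} P{\left(5,0 \right)} = \left(3 \cdot 77 + 3 \left(-2\right)\right) 5 = \left(231 - 6\right) 5 = 225 \cdot 5 = 1125$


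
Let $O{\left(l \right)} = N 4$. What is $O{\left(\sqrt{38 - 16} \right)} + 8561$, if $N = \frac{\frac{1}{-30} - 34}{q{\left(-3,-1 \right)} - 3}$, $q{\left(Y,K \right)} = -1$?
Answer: $\frac{257851}{30} \approx 8595.0$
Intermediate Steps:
$N = \frac{1021}{120}$ ($N = \frac{\frac{1}{-30} - 34}{-1 - 3} = \frac{- \frac{1}{30} - 34}{-4} = \left(- \frac{1021}{30}\right) \left(- \frac{1}{4}\right) = \frac{1021}{120} \approx 8.5083$)
$O{\left(l \right)} = \frac{1021}{30}$ ($O{\left(l \right)} = \frac{1021}{120} \cdot 4 = \frac{1021}{30}$)
$O{\left(\sqrt{38 - 16} \right)} + 8561 = \frac{1021}{30} + 8561 = \frac{257851}{30}$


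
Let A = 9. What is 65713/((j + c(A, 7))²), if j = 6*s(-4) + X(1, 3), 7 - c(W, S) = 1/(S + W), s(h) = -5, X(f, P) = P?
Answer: 16822528/103041 ≈ 163.26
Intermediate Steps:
c(W, S) = 7 - 1/(S + W)
j = -27 (j = 6*(-5) + 3 = -30 + 3 = -27)
65713/((j + c(A, 7))²) = 65713/((-27 + (-1 + 7*7 + 7*9)/(7 + 9))²) = 65713/((-27 + (-1 + 49 + 63)/16)²) = 65713/((-27 + (1/16)*111)²) = 65713/((-27 + 111/16)²) = 65713/((-321/16)²) = 65713/(103041/256) = 65713*(256/103041) = 16822528/103041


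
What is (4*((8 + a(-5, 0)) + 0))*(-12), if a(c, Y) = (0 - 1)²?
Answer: -432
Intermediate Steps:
a(c, Y) = 1 (a(c, Y) = (-1)² = 1)
(4*((8 + a(-5, 0)) + 0))*(-12) = (4*((8 + 1) + 0))*(-12) = (4*(9 + 0))*(-12) = (4*9)*(-12) = 36*(-12) = -432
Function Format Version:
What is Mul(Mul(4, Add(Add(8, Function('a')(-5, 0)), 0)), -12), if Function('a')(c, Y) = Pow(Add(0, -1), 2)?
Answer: -432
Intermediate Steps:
Function('a')(c, Y) = 1 (Function('a')(c, Y) = Pow(-1, 2) = 1)
Mul(Mul(4, Add(Add(8, Function('a')(-5, 0)), 0)), -12) = Mul(Mul(4, Add(Add(8, 1), 0)), -12) = Mul(Mul(4, Add(9, 0)), -12) = Mul(Mul(4, 9), -12) = Mul(36, -12) = -432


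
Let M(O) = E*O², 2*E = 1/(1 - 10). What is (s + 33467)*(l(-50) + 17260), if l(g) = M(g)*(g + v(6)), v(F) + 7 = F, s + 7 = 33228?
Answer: 4870224640/3 ≈ 1.6234e+9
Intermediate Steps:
E = -1/18 (E = 1/(2*(1 - 10)) = (½)/(-9) = (½)*(-⅑) = -1/18 ≈ -0.055556)
s = 33221 (s = -7 + 33228 = 33221)
v(F) = -7 + F
M(O) = -O²/18
l(g) = -g²*(-1 + g)/18 (l(g) = (-g²/18)*(g + (-7 + 6)) = (-g²/18)*(g - 1) = (-g²/18)*(-1 + g) = -g²*(-1 + g)/18)
(s + 33467)*(l(-50) + 17260) = (33221 + 33467)*((1/18)*(-50)²*(1 - 1*(-50)) + 17260) = 66688*((1/18)*2500*(1 + 50) + 17260) = 66688*((1/18)*2500*51 + 17260) = 66688*(21250/3 + 17260) = 66688*(73030/3) = 4870224640/3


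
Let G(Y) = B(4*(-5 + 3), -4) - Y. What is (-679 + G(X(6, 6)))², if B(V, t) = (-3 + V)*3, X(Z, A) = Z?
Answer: 515524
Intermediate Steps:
B(V, t) = -9 + 3*V
G(Y) = -33 - Y (G(Y) = (-9 + 3*(4*(-5 + 3))) - Y = (-9 + 3*(4*(-2))) - Y = (-9 + 3*(-8)) - Y = (-9 - 24) - Y = -33 - Y)
(-679 + G(X(6, 6)))² = (-679 + (-33 - 1*6))² = (-679 + (-33 - 6))² = (-679 - 39)² = (-718)² = 515524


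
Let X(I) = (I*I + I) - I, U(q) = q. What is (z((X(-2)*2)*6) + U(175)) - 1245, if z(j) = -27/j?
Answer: -17129/16 ≈ -1070.6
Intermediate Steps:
X(I) = I² (X(I) = (I² + I) - I = (I + I²) - I = I²)
(z((X(-2)*2)*6) + U(175)) - 1245 = (-27/(((-2)²*2)*6) + 175) - 1245 = (-27/((4*2)*6) + 175) - 1245 = (-27/(8*6) + 175) - 1245 = (-27/48 + 175) - 1245 = (-27*1/48 + 175) - 1245 = (-9/16 + 175) - 1245 = 2791/16 - 1245 = -17129/16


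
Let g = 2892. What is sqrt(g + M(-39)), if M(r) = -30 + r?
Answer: sqrt(2823) ≈ 53.132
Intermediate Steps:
sqrt(g + M(-39)) = sqrt(2892 + (-30 - 39)) = sqrt(2892 - 69) = sqrt(2823)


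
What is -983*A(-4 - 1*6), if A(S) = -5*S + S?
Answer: -39320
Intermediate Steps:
A(S) = -4*S
-983*A(-4 - 1*6) = -(-3932)*(-4 - 1*6) = -(-3932)*(-4 - 6) = -(-3932)*(-10) = -983*40 = -39320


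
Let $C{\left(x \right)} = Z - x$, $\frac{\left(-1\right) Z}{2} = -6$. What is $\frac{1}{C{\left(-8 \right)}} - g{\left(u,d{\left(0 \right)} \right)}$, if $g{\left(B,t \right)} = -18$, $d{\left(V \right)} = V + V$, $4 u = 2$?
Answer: $\frac{361}{20} \approx 18.05$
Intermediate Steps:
$Z = 12$ ($Z = \left(-2\right) \left(-6\right) = 12$)
$C{\left(x \right)} = 12 - x$
$u = \frac{1}{2}$ ($u = \frac{1}{4} \cdot 2 = \frac{1}{2} \approx 0.5$)
$d{\left(V \right)} = 2 V$
$\frac{1}{C{\left(-8 \right)}} - g{\left(u,d{\left(0 \right)} \right)} = \frac{1}{12 - -8} - -18 = \frac{1}{12 + 8} + 18 = \frac{1}{20} + 18 = \frac{361}{20}$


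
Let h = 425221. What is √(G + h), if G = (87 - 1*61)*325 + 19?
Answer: √433690 ≈ 658.55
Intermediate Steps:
G = 8469 (G = (87 - 61)*325 + 19 = 26*325 + 19 = 8450 + 19 = 8469)
√(G + h) = √(8469 + 425221) = √433690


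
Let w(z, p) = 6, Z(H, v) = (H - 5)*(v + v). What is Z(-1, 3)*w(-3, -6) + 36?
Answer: -180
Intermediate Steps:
Z(H, v) = 2*v*(-5 + H) (Z(H, v) = (-5 + H)*(2*v) = 2*v*(-5 + H))
Z(-1, 3)*w(-3, -6) + 36 = (2*3*(-5 - 1))*6 + 36 = (2*3*(-6))*6 + 36 = -36*6 + 36 = -216 + 36 = -180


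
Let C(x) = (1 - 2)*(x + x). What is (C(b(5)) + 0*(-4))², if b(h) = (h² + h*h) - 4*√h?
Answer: 10320 - 1600*√5 ≈ 6742.3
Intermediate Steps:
b(h) = -4*√h + 2*h² (b(h) = (h² + h²) - 4*√h = 2*h² - 4*√h = -4*√h + 2*h²)
C(x) = -2*x
(C(b(5)) + 0*(-4))² = (-2*(-4*√5 + 2*5²) + 0*(-4))² = (-2*(-4*√5 + 2*25) + 0)² = (-2*(-4*√5 + 50) + 0)² = (-2*(50 - 4*√5) + 0)² = ((-100 + 8*√5) + 0)² = (-100 + 8*√5)²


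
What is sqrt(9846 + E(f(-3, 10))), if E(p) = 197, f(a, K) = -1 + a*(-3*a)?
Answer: 11*sqrt(83) ≈ 100.21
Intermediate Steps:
f(a, K) = -1 - 3*a**2
sqrt(9846 + E(f(-3, 10))) = sqrt(9846 + 197) = sqrt(10043) = 11*sqrt(83)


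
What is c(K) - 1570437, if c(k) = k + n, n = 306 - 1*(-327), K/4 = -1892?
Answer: -1577372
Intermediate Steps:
K = -7568 (K = 4*(-1892) = -7568)
n = 633 (n = 306 + 327 = 633)
c(k) = 633 + k (c(k) = k + 633 = 633 + k)
c(K) - 1570437 = (633 - 7568) - 1570437 = -6935 - 1570437 = -1577372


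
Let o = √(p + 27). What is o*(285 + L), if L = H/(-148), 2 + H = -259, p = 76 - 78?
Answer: 212205/148 ≈ 1433.8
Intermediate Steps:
p = -2
o = 5 (o = √(-2 + 27) = √25 = 5)
H = -261 (H = -2 - 259 = -261)
L = 261/148 (L = -261/(-148) = -261*(-1/148) = 261/148 ≈ 1.7635)
o*(285 + L) = 5*(285 + 261/148) = 5*(42441/148) = 212205/148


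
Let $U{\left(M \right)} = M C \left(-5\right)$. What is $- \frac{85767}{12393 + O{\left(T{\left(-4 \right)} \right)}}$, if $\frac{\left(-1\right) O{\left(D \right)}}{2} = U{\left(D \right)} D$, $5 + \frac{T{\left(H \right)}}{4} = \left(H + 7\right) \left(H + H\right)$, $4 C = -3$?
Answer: $\frac{1243}{1283} \approx 0.96882$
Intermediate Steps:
$C = - \frac{3}{4}$ ($C = \frac{1}{4} \left(-3\right) = - \frac{3}{4} \approx -0.75$)
$T{\left(H \right)} = -20 + 8 H \left(7 + H\right)$ ($T{\left(H \right)} = -20 + 4 \left(H + 7\right) \left(H + H\right) = -20 + 4 \left(7 + H\right) 2 H = -20 + 4 \cdot 2 H \left(7 + H\right) = -20 + 8 H \left(7 + H\right)$)
$U{\left(M \right)} = \frac{15 M}{4}$ ($U{\left(M \right)} = M \left(- \frac{3}{4}\right) \left(-5\right) = - \frac{3 M}{4} \left(-5\right) = \frac{15 M}{4}$)
$O{\left(D \right)} = - \frac{15 D^{2}}{2}$ ($O{\left(D \right)} = - 2 \frac{15 D}{4} D = - 2 \frac{15 D^{2}}{4} = - \frac{15 D^{2}}{2}$)
$- \frac{85767}{12393 + O{\left(T{\left(-4 \right)} \right)}} = - \frac{85767}{12393 - \frac{15 \left(-20 + 8 \left(-4\right)^{2} + 56 \left(-4\right)\right)^{2}}{2}} = - \frac{85767}{12393 - \frac{15 \left(-20 + 8 \cdot 16 - 224\right)^{2}}{2}} = - \frac{85767}{12393 - \frac{15 \left(-20 + 128 - 224\right)^{2}}{2}} = - \frac{85767}{12393 - \frac{15 \left(-116\right)^{2}}{2}} = - \frac{85767}{12393 - 100920} = - \frac{85767}{-88527} = \left(-85767\right) \left(- \frac{1}{88527}\right) = \frac{1243}{1283}$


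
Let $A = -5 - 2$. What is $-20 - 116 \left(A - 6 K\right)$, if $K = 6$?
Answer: $4968$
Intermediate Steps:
$A = -7$ ($A = -5 - 2 = -7$)
$-20 - 116 \left(A - 6 K\right) = -20 - 116 \left(-7 - 36\right) = -20 - -4988 = -20 + 4988 = 4968$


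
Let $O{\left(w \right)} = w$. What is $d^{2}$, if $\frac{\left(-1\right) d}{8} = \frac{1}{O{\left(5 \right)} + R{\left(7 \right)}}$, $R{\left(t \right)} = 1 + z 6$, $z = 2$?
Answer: $\frac{16}{81} \approx 0.19753$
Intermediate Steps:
$R{\left(t \right)} = 13$ ($R{\left(t \right)} = 1 + 2 \cdot 6 = 1 + 12 = 13$)
$d = - \frac{4}{9}$ ($d = - \frac{8}{5 + 13} = - \frac{8}{18} = \left(-8\right) \frac{1}{18} = - \frac{4}{9} \approx -0.44444$)
$d^{2} = \left(- \frac{4}{9}\right)^{2} = \frac{16}{81}$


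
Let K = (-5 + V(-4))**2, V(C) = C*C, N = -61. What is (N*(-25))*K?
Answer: 184525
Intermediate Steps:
V(C) = C**2
K = 121 (K = (-5 + (-4)**2)**2 = (-5 + 16)**2 = 11**2 = 121)
(N*(-25))*K = -61*(-25)*121 = 1525*121 = 184525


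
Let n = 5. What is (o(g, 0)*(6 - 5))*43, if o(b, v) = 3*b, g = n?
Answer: 645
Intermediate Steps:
g = 5
(o(g, 0)*(6 - 5))*43 = ((3*5)*(6 - 5))*43 = (15*1)*43 = 15*43 = 645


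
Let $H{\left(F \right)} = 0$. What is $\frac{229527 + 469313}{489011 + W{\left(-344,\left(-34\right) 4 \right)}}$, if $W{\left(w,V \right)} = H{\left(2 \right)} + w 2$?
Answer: $\frac{698840}{488323} \approx 1.4311$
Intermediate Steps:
$W{\left(w,V \right)} = 2 w$ ($W{\left(w,V \right)} = 0 + w 2 = 0 + 2 w = 2 w$)
$\frac{229527 + 469313}{489011 + W{\left(-344,\left(-34\right) 4 \right)}} = \frac{229527 + 469313}{489011 + 2 \left(-344\right)} = \frac{698840}{489011 - 688} = \frac{698840}{488323}$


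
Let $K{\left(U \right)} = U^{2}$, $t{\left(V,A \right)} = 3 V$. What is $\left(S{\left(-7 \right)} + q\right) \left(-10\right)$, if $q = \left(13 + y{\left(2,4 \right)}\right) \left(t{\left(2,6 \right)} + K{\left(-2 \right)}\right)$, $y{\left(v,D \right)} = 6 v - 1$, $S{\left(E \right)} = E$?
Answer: $-2330$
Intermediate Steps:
$y{\left(v,D \right)} = -1 + 6 v$
$q = 240$ ($q = \left(13 + \left(-1 + 6 \cdot 2\right)\right) \left(3 \cdot 2 + \left(-2\right)^{2}\right) = \left(13 + \left(-1 + 12\right)\right) \left(6 + 4\right) = \left(13 + 11\right) 10 = 24 \cdot 10 = 240$)
$\left(S{\left(-7 \right)} + q\right) \left(-10\right) = \left(-7 + 240\right) \left(-10\right) = 233 \left(-10\right) = -2330$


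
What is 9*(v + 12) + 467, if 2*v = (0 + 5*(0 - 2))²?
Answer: 1025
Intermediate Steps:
v = 50 (v = (0 + 5*(0 - 2))²/2 = (0 + 5*(-2))²/2 = (0 - 10)²/2 = (½)*(-10)² = (½)*100 = 50)
9*(v + 12) + 467 = 9*(50 + 12) + 467 = 9*62 + 467 = 558 + 467 = 1025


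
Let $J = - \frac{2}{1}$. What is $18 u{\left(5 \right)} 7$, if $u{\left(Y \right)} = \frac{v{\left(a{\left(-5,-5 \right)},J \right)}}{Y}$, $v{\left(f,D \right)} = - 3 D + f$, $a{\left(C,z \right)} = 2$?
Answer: $\frac{1008}{5} \approx 201.6$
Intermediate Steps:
$J = -2$ ($J = \left(-2\right) 1 = -2$)
$v{\left(f,D \right)} = f - 3 D$
$u{\left(Y \right)} = \frac{8}{Y}$ ($u{\left(Y \right)} = \frac{2 - -6}{Y} = \frac{2 + 6}{Y} = \frac{8}{Y}$)
$18 u{\left(5 \right)} 7 = 18 \cdot \frac{8}{5} \cdot 7 = \frac{144}{5} \cdot 7 = \frac{1008}{5}$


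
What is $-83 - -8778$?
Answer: $8695$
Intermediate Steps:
$-83 - -8778 = -83 + 8778 = 8695$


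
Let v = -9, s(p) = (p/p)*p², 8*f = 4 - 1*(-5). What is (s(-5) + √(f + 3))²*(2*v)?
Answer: -45297/4 - 225*√66 ≈ -13152.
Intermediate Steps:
f = 9/8 (f = (4 - 1*(-5))/8 = (4 + 5)/8 = (⅛)*9 = 9/8 ≈ 1.1250)
s(p) = p² (s(p) = 1*p² = p²)
(s(-5) + √(f + 3))²*(2*v) = ((-5)² + √(9/8 + 3))²*(2*(-9)) = (25 + √(33/8))²*(-18) = (25 + √66/4)²*(-18) = -18*(25 + √66/4)²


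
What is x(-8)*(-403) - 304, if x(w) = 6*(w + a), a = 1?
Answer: 16622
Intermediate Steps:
x(w) = 6 + 6*w (x(w) = 6*(w + 1) = 6*(1 + w) = 6 + 6*w)
x(-8)*(-403) - 304 = (6 + 6*(-8))*(-403) - 304 = (6 - 48)*(-403) - 304 = -42*(-403) - 304 = 16926 - 304 = 16622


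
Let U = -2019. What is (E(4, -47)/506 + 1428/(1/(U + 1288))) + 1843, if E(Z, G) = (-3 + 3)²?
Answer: -1042025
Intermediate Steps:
E(Z, G) = 0 (E(Z, G) = 0² = 0)
(E(4, -47)/506 + 1428/(1/(U + 1288))) + 1843 = (0/506 + 1428/(1/(-2019 + 1288))) + 1843 = (0*(1/506) + 1428/(1/(-731))) + 1843 = (0 + 1428/(-1/731)) + 1843 = (0 + 1428*(-731)) + 1843 = (0 - 1043868) + 1843 = -1043868 + 1843 = -1042025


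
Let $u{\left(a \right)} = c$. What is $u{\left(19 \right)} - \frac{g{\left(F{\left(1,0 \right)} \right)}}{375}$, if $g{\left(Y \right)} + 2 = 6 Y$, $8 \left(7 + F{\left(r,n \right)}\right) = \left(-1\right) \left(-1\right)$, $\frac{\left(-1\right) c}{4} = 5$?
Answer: $- \frac{29827}{1500} \approx -19.885$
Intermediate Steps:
$c = -20$ ($c = \left(-4\right) 5 = -20$)
$u{\left(a \right)} = -20$
$F{\left(r,n \right)} = - \frac{55}{8}$ ($F{\left(r,n \right)} = -7 + \frac{\left(-1\right) \left(-1\right)}{8} = -7 + \frac{1}{8} \cdot 1 = -7 + \frac{1}{8} = - \frac{55}{8}$)
$g{\left(Y \right)} = -2 + 6 Y$
$u{\left(19 \right)} - \frac{g{\left(F{\left(1,0 \right)} \right)}}{375} = -20 - \frac{-2 + 6 \left(- \frac{55}{8}\right)}{375} = -20 - \left(-2 - \frac{165}{4}\right) \frac{1}{375} = -20 - \left(- \frac{173}{4}\right) \frac{1}{375} = -20 - - \frac{173}{1500} = -20 + \frac{173}{1500} = - \frac{29827}{1500}$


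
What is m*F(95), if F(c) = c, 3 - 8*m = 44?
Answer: -3895/8 ≈ -486.88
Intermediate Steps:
m = -41/8 (m = 3/8 - ⅛*44 = 3/8 - 11/2 = -41/8 ≈ -5.1250)
m*F(95) = -41/8*95 = -3895/8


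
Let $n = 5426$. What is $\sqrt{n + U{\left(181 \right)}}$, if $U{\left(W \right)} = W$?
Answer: $3 \sqrt{623} \approx 74.88$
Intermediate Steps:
$\sqrt{n + U{\left(181 \right)}} = \sqrt{5426 + 181} = \sqrt{5607} = 3 \sqrt{623}$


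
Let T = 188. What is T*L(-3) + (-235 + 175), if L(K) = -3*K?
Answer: 1632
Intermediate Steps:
T*L(-3) + (-235 + 175) = 188*(-3*(-3)) + (-235 + 175) = 188*9 - 60 = 1692 - 60 = 1632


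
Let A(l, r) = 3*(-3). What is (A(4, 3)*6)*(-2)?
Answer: 108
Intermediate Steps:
A(l, r) = -9
(A(4, 3)*6)*(-2) = -9*6*(-2) = -54*(-2) = 108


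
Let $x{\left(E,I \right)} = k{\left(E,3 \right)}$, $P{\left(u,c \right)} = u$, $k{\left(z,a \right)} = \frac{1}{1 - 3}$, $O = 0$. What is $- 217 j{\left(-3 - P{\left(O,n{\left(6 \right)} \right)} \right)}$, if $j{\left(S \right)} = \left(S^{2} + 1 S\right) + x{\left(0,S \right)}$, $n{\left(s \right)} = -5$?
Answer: $- \frac{2387}{2} \approx -1193.5$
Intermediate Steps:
$k{\left(z,a \right)} = - \frac{1}{2}$ ($k{\left(z,a \right)} = \frac{1}{-2} = - \frac{1}{2}$)
$x{\left(E,I \right)} = - \frac{1}{2}$
$j{\left(S \right)} = - \frac{1}{2} + S + S^{2}$ ($j{\left(S \right)} = \left(S^{2} + 1 S\right) - \frac{1}{2} = \left(S^{2} + S\right) - \frac{1}{2} = \left(S + S^{2}\right) - \frac{1}{2} = - \frac{1}{2} + S + S^{2}$)
$- 217 j{\left(-3 - P{\left(O,n{\left(6 \right)} \right)} \right)} = - 217 \left(- \frac{1}{2} - 3 + \left(-3 - 0\right)^{2}\right) = - 217 \left(- \frac{1}{2} + \left(-3 + 0\right) + \left(-3 + 0\right)^{2}\right) = - 217 \left(- \frac{1}{2} - 3 + \left(-3\right)^{2}\right) = - 217 \left(- \frac{1}{2} - 3 + 9\right) = \left(-217\right) \frac{11}{2} = - \frac{2387}{2}$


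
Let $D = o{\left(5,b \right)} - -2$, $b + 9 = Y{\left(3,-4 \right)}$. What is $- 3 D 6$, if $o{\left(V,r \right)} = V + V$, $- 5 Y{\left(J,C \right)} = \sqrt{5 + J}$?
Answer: $-216$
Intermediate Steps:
$Y{\left(J,C \right)} = - \frac{\sqrt{5 + J}}{5}$
$b = -9 - \frac{2 \sqrt{2}}{5}$ ($b = -9 - \frac{\sqrt{5 + 3}}{5} = -9 - \frac{\sqrt{8}}{5} = -9 - \frac{2 \sqrt{2}}{5} \approx -9.5657$)
$o{\left(V,r \right)} = 2 V$
$D = 12$ ($D = 2 \cdot 5 - -2 = 10 + 2 = 12$)
$- 3 D 6 = \left(-3\right) 12 \cdot 6 = \left(-36\right) 6 = -216$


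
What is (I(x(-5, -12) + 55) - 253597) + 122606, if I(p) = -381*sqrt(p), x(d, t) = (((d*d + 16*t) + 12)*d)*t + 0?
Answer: -130991 - 16383*I*sqrt(5) ≈ -1.3099e+5 - 36634.0*I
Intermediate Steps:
x(d, t) = d*t*(12 + d**2 + 16*t) (x(d, t) = (((d**2 + 16*t) + 12)*d)*t + 0 = ((12 + d**2 + 16*t)*d)*t + 0 = (d*(12 + d**2 + 16*t))*t + 0 = d*t*(12 + d**2 + 16*t) + 0 = d*t*(12 + d**2 + 16*t))
(I(x(-5, -12) + 55) - 253597) + 122606 = (-381*sqrt(-5*(-12)*(12 + (-5)**2 + 16*(-12)) + 55) - 253597) + 122606 = (-381*sqrt(-5*(-12)*(12 + 25 - 192) + 55) - 253597) + 122606 = (-381*sqrt(-5*(-12)*(-155) + 55) - 253597) + 122606 = (-381*sqrt(-9300 + 55) - 253597) + 122606 = (-16383*I*sqrt(5) - 253597) + 122606 = (-253597 - 16383*I*sqrt(5)) + 122606 = -130991 - 16383*I*sqrt(5)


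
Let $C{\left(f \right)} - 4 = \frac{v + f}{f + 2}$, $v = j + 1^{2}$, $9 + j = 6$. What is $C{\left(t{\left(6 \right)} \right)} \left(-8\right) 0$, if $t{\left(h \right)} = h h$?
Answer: $0$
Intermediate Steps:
$j = -3$ ($j = -9 + 6 = -3$)
$t{\left(h \right)} = h^{2}$
$v = -2$ ($v = -3 + 1^{2} = -3 + 1 = -2$)
$C{\left(f \right)} = 4 + \frac{-2 + f}{2 + f}$ ($C{\left(f \right)} = 4 + \frac{-2 + f}{f + 2} = 4 + \frac{-2 + f}{2 + f}$)
$C{\left(t{\left(6 \right)} \right)} \left(-8\right) 0 = \frac{6 + 5 \cdot 6^{2}}{2 + 6^{2}} \left(-8\right) 0 = \frac{6 + 5 \cdot 36}{2 + 36} \left(-8\right) 0 = \frac{6 + 180}{38} \left(-8\right) 0 = \frac{1}{38} \cdot 186 \left(-8\right) 0 = \frac{93}{19} \left(-8\right) 0 = \left(- \frac{744}{19}\right) 0 = 0$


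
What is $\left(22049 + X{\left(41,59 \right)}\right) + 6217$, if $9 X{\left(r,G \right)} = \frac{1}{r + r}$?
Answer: $\frac{20860309}{738} \approx 28266.0$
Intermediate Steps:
$X{\left(r,G \right)} = \frac{1}{18 r}$ ($X{\left(r,G \right)} = \frac{1}{9 \left(r + r\right)} = \frac{1}{9 \cdot 2 r} = \frac{\frac{1}{2} \frac{1}{r}}{9} = \frac{1}{18 r}$)
$\left(22049 + X{\left(41,59 \right)}\right) + 6217 = \left(22049 + \frac{1}{18 \cdot 41}\right) + 6217 = \left(22049 + \frac{1}{18} \cdot \frac{1}{41}\right) + 6217 = \left(22049 + \frac{1}{738}\right) + 6217 = \frac{16272163}{738} + 6217 = \frac{20860309}{738}$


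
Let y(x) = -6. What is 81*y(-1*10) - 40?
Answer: -526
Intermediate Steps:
81*y(-1*10) - 40 = 81*(-6) - 40 = -486 - 40 = -526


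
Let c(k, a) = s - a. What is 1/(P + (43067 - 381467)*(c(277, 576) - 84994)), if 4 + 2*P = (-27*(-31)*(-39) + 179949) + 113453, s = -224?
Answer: 2/58065639955 ≈ 3.4444e-11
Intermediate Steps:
c(k, a) = -224 - a
P = 260755/2 (P = -2 + ((-27*(-31)*(-39) + 179949) + 113453)/2 = -2 + ((837*(-39) + 179949) + 113453)/2 = -2 + ((-32643 + 179949) + 113453)/2 = -2 + (147306 + 113453)/2 = -2 + (½)*260759 = -2 + 260759/2 = 260755/2 ≈ 1.3038e+5)
1/(P + (43067 - 381467)*(c(277, 576) - 84994)) = 1/(260755/2 + (43067 - 381467)*((-224 - 1*576) - 84994)) = 1/(260755/2 - 338400*((-224 - 576) - 84994)) = 1/(260755/2 - 338400*(-800 - 84994)) = 1/(260755/2 - 338400*(-85794)) = 1/(260755/2 + 29032689600) = 1/(58065639955/2) = 2/58065639955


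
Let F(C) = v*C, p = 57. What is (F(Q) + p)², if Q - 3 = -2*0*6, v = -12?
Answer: 441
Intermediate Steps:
Q = 3 (Q = 3 - 2*0*6 = 3 + 0*6 = 3 + 0 = 3)
F(C) = -12*C
(F(Q) + p)² = (-12*3 + 57)² = (-36 + 57)² = 21² = 441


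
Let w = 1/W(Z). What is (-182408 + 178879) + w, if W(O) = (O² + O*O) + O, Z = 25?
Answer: -4499474/1275 ≈ -3529.0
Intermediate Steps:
W(O) = O + 2*O² (W(O) = (O² + O²) + O = 2*O² + O = O + 2*O²)
w = 1/1275 (w = 1/(25*(1 + 2*25)) = 1/(25*(1 + 50)) = 1/(25*51) = 1/1275 ≈ 0.00078431)
(-182408 + 178879) + w = (-182408 + 178879) + 1/1275 = -3529 + 1/1275 = -4499474/1275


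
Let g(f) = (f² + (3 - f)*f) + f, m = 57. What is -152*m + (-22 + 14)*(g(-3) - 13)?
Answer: -8464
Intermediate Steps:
g(f) = f + f² + f*(3 - f) (g(f) = (f² + f*(3 - f)) + f = f + f² + f*(3 - f))
-152*m + (-22 + 14)*(g(-3) - 13) = -152*57 + (-22 + 14)*(4*(-3) - 13) = -8664 - 8*(-12 - 13) = -8664 - 8*(-25) = -8664 + 200 = -8464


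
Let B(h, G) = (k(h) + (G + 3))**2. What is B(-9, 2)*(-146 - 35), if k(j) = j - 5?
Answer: -14661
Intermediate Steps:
k(j) = -5 + j
B(h, G) = (-2 + G + h)**2 (B(h, G) = ((-5 + h) + (G + 3))**2 = ((-5 + h) + (3 + G))**2 = (-2 + G + h)**2)
B(-9, 2)*(-146 - 35) = (-2 + 2 - 9)**2*(-146 - 35) = (-9)**2*(-181) = 81*(-181) = -14661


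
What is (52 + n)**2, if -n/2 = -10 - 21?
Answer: 12996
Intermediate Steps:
n = 62 (n = -2*(-10 - 21) = -2*(-31) = 62)
(52 + n)**2 = (52 + 62)**2 = 114**2 = 12996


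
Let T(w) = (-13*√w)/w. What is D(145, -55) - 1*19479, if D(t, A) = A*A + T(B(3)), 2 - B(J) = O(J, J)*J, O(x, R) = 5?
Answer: -16454 + I*√13 ≈ -16454.0 + 3.6056*I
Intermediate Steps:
B(J) = 2 - 5*J
T(w) = -13/√w
D(t, A) = A² + I*√13 (D(t, A) = A*A - 13/√(2 - 5*3) = A² - 13/√(2 - 15) = A² - (-1)*I*√13 = A² + I*√13)
D(145, -55) - 1*19479 = ((-55)² + I*√13) - 1*19479 = (3025 + I*√13) - 19479 = -16454 + I*√13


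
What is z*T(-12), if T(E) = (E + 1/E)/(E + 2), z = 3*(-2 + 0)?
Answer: -29/4 ≈ -7.2500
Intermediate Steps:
z = -6 (z = 3*(-2) = -6)
T(E) = (E + 1/E)/(2 + E)
z*T(-12) = -6*(1 + (-12)²)/((-12)*(2 - 12)) = -(-1)*(1 + 144)/(2*(-10)) = -(-1)*(-1)*145/(2*10) = -6*29/24 = -29/4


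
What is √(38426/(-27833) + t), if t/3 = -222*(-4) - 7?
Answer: √2046398863769/27833 ≈ 51.397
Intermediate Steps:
t = 2643 (t = 3*(-222*(-4) - 7) = 3*(-74*(-12) - 7) = 3*(888 - 7) = 3*881 = 2643)
√(38426/(-27833) + t) = √(38426/(-27833) + 2643) = √(38426*(-1/27833) + 2643) = √(-38426/27833 + 2643) = √(73524193/27833) = √2046398863769/27833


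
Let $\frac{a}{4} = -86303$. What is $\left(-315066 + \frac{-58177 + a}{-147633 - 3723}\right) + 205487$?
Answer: $- \frac{5528345245}{50452} \approx -1.0958 \cdot 10^{5}$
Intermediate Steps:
$a = -345212$ ($a = 4 \left(-86303\right) = -345212$)
$\left(-315066 + \frac{-58177 + a}{-147633 - 3723}\right) + 205487 = \left(-315066 + \frac{-58177 - 345212}{-147633 - 3723}\right) + 205487 = \left(-315066 - \frac{403389}{-151356}\right) + 205487 = \left(-315066 - - \frac{134463}{50452}\right) + 205487 = \left(-315066 + \frac{134463}{50452}\right) + 205487 = - \frac{15895575369}{50452} + 205487 = - \frac{5528345245}{50452}$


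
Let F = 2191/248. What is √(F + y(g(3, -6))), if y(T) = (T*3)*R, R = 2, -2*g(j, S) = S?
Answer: 11*√3410/124 ≈ 5.1802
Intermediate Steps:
g(j, S) = -S/2
F = 2191/248 (F = 2191*(1/248) = 2191/248 ≈ 8.8347)
y(T) = 6*T (y(T) = (T*3)*2 = (3*T)*2 = 6*T)
√(F + y(g(3, -6))) = √(2191/248 + 6*(-½*(-6))) = √(2191/248 + 6*3) = √(2191/248 + 18) = √(6655/248) = 11*√3410/124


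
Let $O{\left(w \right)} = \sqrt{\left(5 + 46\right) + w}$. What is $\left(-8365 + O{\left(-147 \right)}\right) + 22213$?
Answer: $13848 + 4 i \sqrt{6} \approx 13848.0 + 9.798 i$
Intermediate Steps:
$O{\left(w \right)} = \sqrt{51 + w}$
$\left(-8365 + O{\left(-147 \right)}\right) + 22213 = \left(-8365 + \sqrt{51 - 147}\right) + 22213 = \left(-8365 + \sqrt{-96}\right) + 22213 = \left(-8365 + 4 i \sqrt{6}\right) + 22213 = 13848 + 4 i \sqrt{6}$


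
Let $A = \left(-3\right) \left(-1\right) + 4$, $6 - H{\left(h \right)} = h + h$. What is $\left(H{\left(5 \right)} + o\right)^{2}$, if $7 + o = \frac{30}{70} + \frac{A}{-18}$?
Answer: $\frac{1907161}{15876} \approx 120.13$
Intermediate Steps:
$H{\left(h \right)} = 6 - 2 h$ ($H{\left(h \right)} = 6 - \left(h + h\right) = 6 - 2 h$)
$A = 7$ ($A = 3 + 4 = 7$)
$o = - \frac{877}{126}$ ($o = -7 + \left(\frac{30}{70} + \frac{7}{-18}\right) = -7 + \left(30 \cdot \frac{1}{70} + 7 \left(- \frac{1}{18}\right)\right) = -7 + \left(\frac{3}{7} - \frac{7}{18}\right) = -7 + \frac{5}{126} = - \frac{877}{126} \approx -6.9603$)
$\left(H{\left(5 \right)} + o\right)^{2} = \left(\left(6 - 10\right) - \frac{877}{126}\right)^{2} = \left(-4 - \frac{877}{126}\right)^{2} = \left(- \frac{1381}{126}\right)^{2} = \frac{1907161}{15876}$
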